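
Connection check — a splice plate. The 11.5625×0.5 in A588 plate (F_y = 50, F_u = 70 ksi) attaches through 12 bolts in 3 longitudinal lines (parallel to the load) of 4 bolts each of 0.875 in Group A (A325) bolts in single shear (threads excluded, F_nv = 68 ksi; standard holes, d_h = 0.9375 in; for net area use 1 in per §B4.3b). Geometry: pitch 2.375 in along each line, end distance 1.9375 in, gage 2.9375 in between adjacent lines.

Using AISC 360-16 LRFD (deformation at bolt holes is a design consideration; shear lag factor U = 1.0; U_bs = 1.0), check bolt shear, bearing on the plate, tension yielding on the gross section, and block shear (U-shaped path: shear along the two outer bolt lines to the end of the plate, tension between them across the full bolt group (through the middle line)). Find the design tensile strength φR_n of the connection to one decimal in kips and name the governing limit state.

Bolt shear: A_b = π(0.875)²/4 = 0.60132 in². φR_n = 0.75 × 68 × 0.60132 × 12 × 1 = 368.0 kips.
Bearing (0.5 in plate, F_u = 70 ksi): end bolts L_c = 1.9375 − 0.9375/2 = 1.46875, R_n = min(1.2×1.46875×0.5×70, 2.4×0.875×0.5×70) = 61.688 kips/bolt; interior L_c = 2.375 − 0.9375 = 1.4375, R_n = 60.375 kips/bolt. φR_n = 0.75 × (3×61.688 + 9×60.375) = 546.3 kips.
Tension yield (gross): A_g = 11.5625×0.5 = 5.7813 in². φR_n = 0.90 × 50 × 5.7813 = 260.2 kips.
Block shear: shear path 2×[1.9375+3×2.375] = 2×9.0625 in, A_gv = 9.0625, A_nv = 2×(9.0625 − 3.5×1)×0.5 = 5.5625 in²; tension across gage: (5.875 − 2×1)×0.5 = 1.9375 in². R_n = min(0.6×70×5.5625, 0.6×50×9.0625) + 1.0×70×1.9375 = min(233.63, 271.88) + 135.63 = 369.26 kips. φR_n = 0.75 × 369.26 = 276.9 kips.
Governing: min(368.0, 546.3, 260.2, 276.9) = 260.2 kips → gross-section yield.

260.2 kips (gross-section yield governs)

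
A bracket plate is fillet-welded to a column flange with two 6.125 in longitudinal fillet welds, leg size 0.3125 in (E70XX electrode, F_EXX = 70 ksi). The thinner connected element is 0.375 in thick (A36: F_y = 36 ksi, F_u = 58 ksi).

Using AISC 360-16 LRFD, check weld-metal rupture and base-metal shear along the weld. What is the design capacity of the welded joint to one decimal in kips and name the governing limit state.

Weld metal: throat = 0.707×0.3125 = 0.22094 in, L = 2×6.125 = 12.25 in. φR_n = 0.75 × 0.6 × 70 × 0.22094 × 12.25 = 85.3 kips.
Base metal shear (0.375 in plate): yield φR_n = 1.0×0.6×36×0.375×12.25 = 99.2 kips; rupture φR_n = 0.75×0.6×58×0.375×12.25 = 119.9 kips; take 99.2 kips (yield).
Governing: min(85.3, 99.2) = 85.3 kips → weld metal.

85.3 kips (weld metal governs)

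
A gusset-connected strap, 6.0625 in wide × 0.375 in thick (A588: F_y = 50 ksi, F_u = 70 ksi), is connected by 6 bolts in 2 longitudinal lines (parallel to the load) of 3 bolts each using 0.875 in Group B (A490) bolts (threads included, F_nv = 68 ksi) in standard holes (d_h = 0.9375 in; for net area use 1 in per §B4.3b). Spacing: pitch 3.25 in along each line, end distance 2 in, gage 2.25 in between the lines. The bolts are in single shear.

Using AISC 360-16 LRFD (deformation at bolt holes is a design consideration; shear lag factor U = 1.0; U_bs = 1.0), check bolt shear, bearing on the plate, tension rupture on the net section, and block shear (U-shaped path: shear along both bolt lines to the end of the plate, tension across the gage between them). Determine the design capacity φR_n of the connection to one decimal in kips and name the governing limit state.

80.0 kips (net-section rupture governs)

Bolt shear: A_b = π(0.875)²/4 = 0.60132 in². φR_n = 0.75 × 68 × 0.60132 × 6 × 1 = 184.0 kips.
Bearing (0.375 in plate, F_u = 70 ksi): end bolts L_c = 2 − 0.9375/2 = 1.53125, R_n = min(1.2×1.53125×0.375×70, 2.4×0.875×0.375×70) = 48.234 kips/bolt; interior L_c = 3.25 − 0.9375 = 2.3125, R_n = 55.125 kips/bolt. φR_n = 0.75 × (2×48.234 + 4×55.125) = 237.7 kips.
Tension rupture (net): A_n = (6.0625 − 2×1)×0.375 = 1.5234 in² (U = 1.0, A_e = A_n). φR_n = 0.75 × 70 × 1.5234 = 80.0 kips.
Block shear: shear path 2×[2+2×3.25] = 2×8.5 in, A_gv = 6.375, A_nv = 2×(8.5 − 2.5×1)×0.375 = 4.5 in²; tension across gage: (2.25 − 1×1)×0.375 = 0.46875 in². R_n = min(0.6×70×4.5, 0.6×50×6.375) + 1.0×70×0.46875 = min(189, 191.25) + 32.813 = 221.81 kips. φR_n = 0.75 × 221.81 = 166.4 kips.
Governing: min(184.0, 237.7, 80.0, 166.4) = 80.0 kips → net-section rupture.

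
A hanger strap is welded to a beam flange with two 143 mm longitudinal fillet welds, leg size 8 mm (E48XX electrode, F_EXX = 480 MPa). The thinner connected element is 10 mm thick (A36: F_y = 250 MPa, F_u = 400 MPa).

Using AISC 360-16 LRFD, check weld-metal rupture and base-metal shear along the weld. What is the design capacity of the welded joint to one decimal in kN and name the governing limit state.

349.4 kN (weld metal governs)

Weld metal: throat = 0.707×8 = 5.656 mm, L = 2×143 = 286 mm. φR_n = 0.75 × 0.6 × 480 × 5.656 × 286 = 349.4 kN.
Base metal shear (10 mm plate): yield φR_n = 1.0×0.6×250×10×286 = 429.0 kN; rupture φR_n = 0.75×0.6×400×10×286 = 514.8 kN; take 429.0 kN (yield).
Governing: min(349.4, 429.0) = 349.4 kN → weld metal.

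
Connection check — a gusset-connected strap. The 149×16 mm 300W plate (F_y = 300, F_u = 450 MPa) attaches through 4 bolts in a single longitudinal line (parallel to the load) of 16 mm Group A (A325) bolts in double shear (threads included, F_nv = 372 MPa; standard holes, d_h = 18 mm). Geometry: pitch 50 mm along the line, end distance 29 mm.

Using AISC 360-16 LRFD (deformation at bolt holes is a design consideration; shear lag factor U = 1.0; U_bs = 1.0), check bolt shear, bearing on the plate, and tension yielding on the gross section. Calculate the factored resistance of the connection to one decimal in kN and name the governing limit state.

Bolt shear: A_b = π(16)²/4 = 201.06 mm². φR_n = 0.75 × 372 × 201.06 × 4 × 2 = 448.8 kN.
Bearing (16 mm plate, F_u = 450 MPa): end bolts L_c = 29 − 18/2 = 20, R_n = min(1.2×20×16×450, 2.4×16×16×450) = 172.8 kN/bolt; interior L_c = 50 − 18 = 32, R_n = 276.48 kN/bolt. φR_n = 0.75 × (1×172.8 + 3×276.48) = 751.7 kN.
Tension yield (gross): A_g = 149×16 = 2384 mm². φR_n = 0.90 × 300 × 2384 = 643.7 kN.
Governing: min(448.8, 751.7, 643.7) = 448.8 kN → bolt shear.

448.8 kN (bolt shear governs)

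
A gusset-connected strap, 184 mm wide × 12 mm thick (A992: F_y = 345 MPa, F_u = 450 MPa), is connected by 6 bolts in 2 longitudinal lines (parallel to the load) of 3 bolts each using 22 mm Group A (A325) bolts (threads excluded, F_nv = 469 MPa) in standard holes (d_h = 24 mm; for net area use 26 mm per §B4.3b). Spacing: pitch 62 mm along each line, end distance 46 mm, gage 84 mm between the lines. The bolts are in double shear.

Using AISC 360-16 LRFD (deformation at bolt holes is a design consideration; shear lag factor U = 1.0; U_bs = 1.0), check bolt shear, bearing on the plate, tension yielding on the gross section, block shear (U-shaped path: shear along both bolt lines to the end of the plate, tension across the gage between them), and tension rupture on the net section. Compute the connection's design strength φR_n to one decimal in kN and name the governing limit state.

Bolt shear: A_b = π(22)²/4 = 380.13 mm². φR_n = 0.75 × 469 × 380.13 × 6 × 2 = 1604.5 kN.
Bearing (12 mm plate, F_u = 450 MPa): end bolts L_c = 46 − 24/2 = 34, R_n = min(1.2×34×12×450, 2.4×22×12×450) = 220.32 kN/bolt; interior L_c = 62 − 24 = 38, R_n = 246.24 kN/bolt. φR_n = 0.75 × (2×220.32 + 4×246.24) = 1069.2 kN.
Tension yield (gross): A_g = 184×12 = 2208 mm². φR_n = 0.90 × 345 × 2208 = 685.6 kN.
Block shear: shear path 2×[46+2×62] = 2×170 mm, A_gv = 4080, A_nv = 2×(170 − 2.5×26)×12 = 2520 mm²; tension across gage: (84 − 1×26)×12 = 696 mm². R_n = min(0.6×450×2520, 0.6×345×4080) + 1.0×450×696 = min(680.4, 844.56) + 313.2 = 993.6 kN. φR_n = 0.75 × 993.6 = 745.2 kN.
Tension rupture (net): A_n = (184 − 2×26)×12 = 1584 mm² (U = 1.0, A_e = A_n). φR_n = 0.75 × 450 × 1584 = 534.6 kN.
Governing: min(1604.5, 1069.2, 685.6, 745.2, 534.6) = 534.6 kN → net-section rupture.

534.6 kN (net-section rupture governs)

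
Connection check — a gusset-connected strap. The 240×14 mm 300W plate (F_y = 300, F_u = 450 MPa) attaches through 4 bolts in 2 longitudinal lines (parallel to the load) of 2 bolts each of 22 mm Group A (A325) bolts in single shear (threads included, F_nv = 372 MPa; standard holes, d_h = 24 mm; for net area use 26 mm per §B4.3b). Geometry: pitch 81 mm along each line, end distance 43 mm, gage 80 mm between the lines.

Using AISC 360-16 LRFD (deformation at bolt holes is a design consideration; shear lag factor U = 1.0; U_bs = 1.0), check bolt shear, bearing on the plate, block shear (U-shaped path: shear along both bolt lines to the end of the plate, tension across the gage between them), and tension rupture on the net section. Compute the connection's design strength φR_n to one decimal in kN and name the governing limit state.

424.2 kN (bolt shear governs)

Bolt shear: A_b = π(22)²/4 = 380.13 mm². φR_n = 0.75 × 372 × 380.13 × 4 × 1 = 424.2 kN.
Bearing (14 mm plate, F_u = 450 MPa): end bolts L_c = 43 − 24/2 = 31, R_n = min(1.2×31×14×450, 2.4×22×14×450) = 234.36 kN/bolt; interior L_c = 81 − 24 = 57, R_n = 332.64 kN/bolt. φR_n = 0.75 × (2×234.36 + 2×332.64) = 850.5 kN.
Block shear: shear path 2×[43+1×81] = 2×124 mm, A_gv = 3472, A_nv = 2×(124 − 1.5×26)×14 = 2380 mm²; tension across gage: (80 − 1×26)×14 = 756 mm². R_n = min(0.6×450×2380, 0.6×300×3472) + 1.0×450×756 = min(642.6, 624.96) + 340.2 = 965.16 kN. φR_n = 0.75 × 965.16 = 723.9 kN.
Tension rupture (net): A_n = (240 − 2×26)×14 = 2632 mm² (U = 1.0, A_e = A_n). φR_n = 0.75 × 450 × 2632 = 888.3 kN.
Governing: min(424.2, 850.5, 723.9, 888.3) = 424.2 kN → bolt shear.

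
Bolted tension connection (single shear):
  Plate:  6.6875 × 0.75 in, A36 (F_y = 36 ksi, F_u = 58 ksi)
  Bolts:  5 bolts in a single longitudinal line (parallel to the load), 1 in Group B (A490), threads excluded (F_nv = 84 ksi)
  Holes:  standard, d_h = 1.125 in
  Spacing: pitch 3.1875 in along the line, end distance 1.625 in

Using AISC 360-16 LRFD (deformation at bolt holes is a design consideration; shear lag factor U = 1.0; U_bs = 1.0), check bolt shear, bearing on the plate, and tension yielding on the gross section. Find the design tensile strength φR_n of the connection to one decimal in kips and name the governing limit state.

162.5 kips (gross-section yield governs)

Bolt shear: A_b = π(1)²/4 = 0.7854 in². φR_n = 0.75 × 84 × 0.7854 × 5 × 1 = 247.4 kips.
Bearing (0.75 in plate, F_u = 58 ksi): end bolts L_c = 1.625 − 1.125/2 = 1.0625, R_n = min(1.2×1.0625×0.75×58, 2.4×1×0.75×58) = 55.463 kips/bolt; interior L_c = 3.1875 − 1.125 = 2.0625, R_n = 104.4 kips/bolt. φR_n = 0.75 × (1×55.463 + 4×104.4) = 354.8 kips.
Tension yield (gross): A_g = 6.6875×0.75 = 5.0156 in². φR_n = 0.90 × 36 × 5.0156 = 162.5 kips.
Governing: min(247.4, 354.8, 162.5) = 162.5 kips → gross-section yield.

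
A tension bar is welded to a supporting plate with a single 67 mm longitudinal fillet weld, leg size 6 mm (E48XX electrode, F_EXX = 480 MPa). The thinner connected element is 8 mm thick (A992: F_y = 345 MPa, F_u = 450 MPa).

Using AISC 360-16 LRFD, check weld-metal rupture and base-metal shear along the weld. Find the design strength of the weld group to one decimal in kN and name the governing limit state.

Weld metal: throat = 0.707×6 = 4.242 mm, L = 67 mm. φR_n = 0.75 × 0.6 × 480 × 4.242 × 67 = 61.4 kN.
Base metal shear (8 mm plate): yield φR_n = 1.0×0.6×345×8×67 = 111.0 kN; rupture φR_n = 0.75×0.6×450×8×67 = 108.5 kN; take 108.5 kN (rupture).
Governing: min(61.4, 108.5) = 61.4 kN → weld metal.

61.4 kN (weld metal governs)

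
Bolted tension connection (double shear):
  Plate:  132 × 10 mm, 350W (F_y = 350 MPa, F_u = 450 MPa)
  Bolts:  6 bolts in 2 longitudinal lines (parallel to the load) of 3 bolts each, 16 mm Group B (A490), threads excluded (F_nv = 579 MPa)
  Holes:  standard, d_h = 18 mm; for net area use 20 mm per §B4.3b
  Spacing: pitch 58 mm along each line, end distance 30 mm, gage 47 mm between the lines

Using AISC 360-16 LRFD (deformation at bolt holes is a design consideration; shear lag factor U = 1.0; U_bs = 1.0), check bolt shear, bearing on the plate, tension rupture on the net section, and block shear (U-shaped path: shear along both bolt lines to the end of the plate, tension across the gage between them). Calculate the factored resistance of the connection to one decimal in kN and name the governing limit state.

310.5 kN (net-section rupture governs)

Bolt shear: A_b = π(16)²/4 = 201.06 mm². φR_n = 0.75 × 579 × 201.06 × 6 × 2 = 1047.7 kN.
Bearing (10 mm plate, F_u = 450 MPa): end bolts L_c = 30 − 18/2 = 21, R_n = min(1.2×21×10×450, 2.4×16×10×450) = 113.4 kN/bolt; interior L_c = 58 − 18 = 40, R_n = 172.8 kN/bolt. φR_n = 0.75 × (2×113.4 + 4×172.8) = 688.5 kN.
Tension rupture (net): A_n = (132 − 2×20)×10 = 920 mm² (U = 1.0, A_e = A_n). φR_n = 0.75 × 450 × 920 = 310.5 kN.
Block shear: shear path 2×[30+2×58] = 2×146 mm, A_gv = 2920, A_nv = 2×(146 − 2.5×20)×10 = 1920 mm²; tension across gage: (47 − 1×20)×10 = 270 mm². R_n = min(0.6×450×1920, 0.6×350×2920) + 1.0×450×270 = min(518.4, 613.2) + 121.5 = 639.9 kN. φR_n = 0.75 × 639.9 = 479.9 kN.
Governing: min(1047.7, 688.5, 310.5, 479.9) = 310.5 kN → net-section rupture.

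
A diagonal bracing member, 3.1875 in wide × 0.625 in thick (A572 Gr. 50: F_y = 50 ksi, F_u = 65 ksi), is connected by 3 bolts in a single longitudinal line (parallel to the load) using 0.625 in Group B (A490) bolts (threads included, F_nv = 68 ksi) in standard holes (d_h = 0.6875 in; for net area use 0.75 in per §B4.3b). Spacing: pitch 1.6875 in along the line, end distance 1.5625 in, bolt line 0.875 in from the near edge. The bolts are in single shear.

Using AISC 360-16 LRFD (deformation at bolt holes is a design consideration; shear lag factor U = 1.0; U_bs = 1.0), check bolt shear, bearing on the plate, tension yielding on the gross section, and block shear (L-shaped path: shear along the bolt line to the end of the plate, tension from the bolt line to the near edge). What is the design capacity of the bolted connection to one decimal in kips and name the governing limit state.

46.9 kips (bolt shear governs)

Bolt shear: A_b = π(0.625)²/4 = 0.3068 in². φR_n = 0.75 × 68 × 0.3068 × 3 × 1 = 46.9 kips.
Bearing (0.625 in plate, F_u = 65 ksi): end bolts L_c = 1.5625 − 0.6875/2 = 1.21875, R_n = min(1.2×1.21875×0.625×65, 2.4×0.625×0.625×65) = 59.414 kips/bolt; interior L_c = 1.6875 − 0.6875 = 1, R_n = 48.75 kips/bolt. φR_n = 0.75 × (1×59.414 + 2×48.75) = 117.7 kips.
Tension yield (gross): A_g = 3.1875×0.625 = 1.9922 in². φR_n = 0.90 × 50 × 1.9922 = 89.6 kips.
Block shear: shear path 1×[1.5625+2×1.6875] = 1×4.9375 in, A_gv = 3.0859, A_nv = 1×(4.9375 − 2.5×0.75)×0.625 = 1.9141 in²; tension to near edge: (0.875 − 0.5×0.75)×0.625 = 0.3125 in². R_n = min(0.6×65×1.9141, 0.6×50×3.0859) + 1.0×65×0.3125 = min(74.65, 92.577) + 20.313 = 94.963 kips. φR_n = 0.75 × 94.963 = 71.2 kips.
Governing: min(46.9, 117.7, 89.6, 71.2) = 46.9 kips → bolt shear.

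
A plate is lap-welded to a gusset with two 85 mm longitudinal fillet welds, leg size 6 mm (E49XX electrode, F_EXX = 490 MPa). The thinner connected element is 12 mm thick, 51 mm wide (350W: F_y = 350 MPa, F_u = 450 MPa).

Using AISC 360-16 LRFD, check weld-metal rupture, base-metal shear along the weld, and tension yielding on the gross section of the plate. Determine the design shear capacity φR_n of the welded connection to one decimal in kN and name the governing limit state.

159.0 kN (weld metal governs)

Weld metal: throat = 0.707×6 = 4.242 mm, L = 2×85 = 170 mm. φR_n = 0.75 × 0.6 × 490 × 4.242 × 170 = 159.0 kN.
Base metal shear (12 mm plate): yield φR_n = 1.0×0.6×350×12×170 = 428.4 kN; rupture φR_n = 0.75×0.6×450×12×170 = 413.1 kN; take 413.1 kN (rupture).
Tension yield (gross): A_g = 51×12 = 612 mm². φR_n = 0.90 × 350 × 612 = 192.8 kN.
Governing: min(159.0, 413.1, 192.8) = 159.0 kN → weld metal.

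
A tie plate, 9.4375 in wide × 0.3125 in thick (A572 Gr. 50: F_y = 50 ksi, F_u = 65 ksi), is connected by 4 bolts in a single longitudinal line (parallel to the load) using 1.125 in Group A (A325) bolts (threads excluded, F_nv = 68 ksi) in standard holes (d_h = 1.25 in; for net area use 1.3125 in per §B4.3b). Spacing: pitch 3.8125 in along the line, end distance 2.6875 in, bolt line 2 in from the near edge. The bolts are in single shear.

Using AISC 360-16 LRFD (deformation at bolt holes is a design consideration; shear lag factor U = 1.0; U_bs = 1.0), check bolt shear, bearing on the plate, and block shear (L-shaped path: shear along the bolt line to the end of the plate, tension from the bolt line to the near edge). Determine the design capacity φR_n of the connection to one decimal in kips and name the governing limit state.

107.6 kips (block shear governs)

Bolt shear: A_b = π(1.125)²/4 = 0.99402 in². φR_n = 0.75 × 68 × 0.99402 × 4 × 1 = 202.8 kips.
Bearing (0.3125 in plate, F_u = 65 ksi): end bolts L_c = 2.6875 − 1.25/2 = 2.0625, R_n = min(1.2×2.0625×0.3125×65, 2.4×1.125×0.3125×65) = 50.273 kips/bolt; interior L_c = 3.8125 − 1.25 = 2.5625, R_n = 54.844 kips/bolt. φR_n = 0.75 × (1×50.273 + 3×54.844) = 161.1 kips.
Block shear: shear path 1×[2.6875+3×3.8125] = 1×14.125 in, A_gv = 4.4141, A_nv = 1×(14.125 − 3.5×1.3125)×0.3125 = 2.9785 in²; tension to near edge: (2 − 0.5×1.3125)×0.3125 = 0.41992 in². R_n = min(0.6×65×2.9785, 0.6×50×4.4141) + 1.0×65×0.41992 = min(116.16, 132.42) + 27.295 = 143.46 kips. φR_n = 0.75 × 143.46 = 107.6 kips.
Governing: min(202.8, 161.1, 107.6) = 107.6 kips → block shear.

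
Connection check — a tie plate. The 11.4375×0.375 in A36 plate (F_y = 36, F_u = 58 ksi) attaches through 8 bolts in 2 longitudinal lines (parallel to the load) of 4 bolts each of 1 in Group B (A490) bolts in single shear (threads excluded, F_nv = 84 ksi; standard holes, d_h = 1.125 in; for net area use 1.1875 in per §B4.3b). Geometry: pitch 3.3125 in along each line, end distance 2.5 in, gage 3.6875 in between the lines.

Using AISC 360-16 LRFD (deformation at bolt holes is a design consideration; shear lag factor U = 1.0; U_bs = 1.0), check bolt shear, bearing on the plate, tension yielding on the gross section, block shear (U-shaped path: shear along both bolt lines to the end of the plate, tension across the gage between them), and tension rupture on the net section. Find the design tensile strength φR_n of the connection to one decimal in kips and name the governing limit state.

139.0 kips (gross-section yield governs)

Bolt shear: A_b = π(1)²/4 = 0.7854 in². φR_n = 0.75 × 84 × 0.7854 × 8 × 1 = 395.8 kips.
Bearing (0.375 in plate, F_u = 58 ksi): end bolts L_c = 2.5 − 1.125/2 = 1.9375, R_n = min(1.2×1.9375×0.375×58, 2.4×1×0.375×58) = 50.569 kips/bolt; interior L_c = 3.3125 − 1.125 = 2.1875, R_n = 52.2 kips/bolt. φR_n = 0.75 × (2×50.569 + 6×52.2) = 310.8 kips.
Tension yield (gross): A_g = 11.4375×0.375 = 4.2891 in². φR_n = 0.90 × 36 × 4.2891 = 139.0 kips.
Block shear: shear path 2×[2.5+3×3.3125] = 2×12.4375 in, A_gv = 9.3281, A_nv = 2×(12.4375 − 3.5×1.1875)×0.375 = 6.2109 in²; tension across gage: (3.6875 − 1×1.1875)×0.375 = 0.9375 in². R_n = min(0.6×58×6.2109, 0.6×36×9.3281) + 1.0×58×0.9375 = min(216.14, 201.49) + 54.375 = 255.87 kips. φR_n = 0.75 × 255.87 = 191.9 kips.
Tension rupture (net): A_n = (11.4375 − 2×1.1875)×0.375 = 3.3984 in² (U = 1.0, A_e = A_n). φR_n = 0.75 × 58 × 3.3984 = 147.8 kips.
Governing: min(395.8, 310.8, 139.0, 191.9, 147.8) = 139.0 kips → gross-section yield.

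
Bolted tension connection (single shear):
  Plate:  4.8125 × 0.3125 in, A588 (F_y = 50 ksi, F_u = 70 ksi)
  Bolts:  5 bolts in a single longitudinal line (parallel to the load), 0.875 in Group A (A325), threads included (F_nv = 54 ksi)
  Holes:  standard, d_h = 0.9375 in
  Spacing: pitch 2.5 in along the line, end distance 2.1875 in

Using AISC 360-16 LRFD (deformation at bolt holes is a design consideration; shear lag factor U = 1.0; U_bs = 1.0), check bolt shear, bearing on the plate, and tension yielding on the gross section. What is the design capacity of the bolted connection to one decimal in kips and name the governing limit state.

67.7 kips (gross-section yield governs)

Bolt shear: A_b = π(0.875)²/4 = 0.60132 in². φR_n = 0.75 × 54 × 0.60132 × 5 × 1 = 121.8 kips.
Bearing (0.3125 in plate, F_u = 70 ksi): end bolts L_c = 2.1875 − 0.9375/2 = 1.71875, R_n = min(1.2×1.71875×0.3125×70, 2.4×0.875×0.3125×70) = 45.117 kips/bolt; interior L_c = 2.5 − 0.9375 = 1.5625, R_n = 41.016 kips/bolt. φR_n = 0.75 × (1×45.117 + 4×41.016) = 156.9 kips.
Tension yield (gross): A_g = 4.8125×0.3125 = 1.5039 in². φR_n = 0.90 × 50 × 1.5039 = 67.7 kips.
Governing: min(121.8, 156.9, 67.7) = 67.7 kips → gross-section yield.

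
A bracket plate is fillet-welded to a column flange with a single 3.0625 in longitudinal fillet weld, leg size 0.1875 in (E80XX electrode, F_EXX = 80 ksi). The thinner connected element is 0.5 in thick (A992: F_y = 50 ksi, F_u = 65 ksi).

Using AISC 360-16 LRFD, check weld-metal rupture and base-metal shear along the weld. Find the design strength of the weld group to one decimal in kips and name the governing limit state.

Weld metal: throat = 0.707×0.1875 = 0.13256 in, L = 3.0625 in. φR_n = 0.75 × 0.6 × 80 × 0.13256 × 3.0625 = 14.6 kips.
Base metal shear (0.5 in plate): yield φR_n = 1.0×0.6×50×0.5×3.0625 = 45.9 kips; rupture φR_n = 0.75×0.6×65×0.5×3.0625 = 44.8 kips; take 44.8 kips (rupture).
Governing: min(14.6, 44.8) = 14.6 kips → weld metal.

14.6 kips (weld metal governs)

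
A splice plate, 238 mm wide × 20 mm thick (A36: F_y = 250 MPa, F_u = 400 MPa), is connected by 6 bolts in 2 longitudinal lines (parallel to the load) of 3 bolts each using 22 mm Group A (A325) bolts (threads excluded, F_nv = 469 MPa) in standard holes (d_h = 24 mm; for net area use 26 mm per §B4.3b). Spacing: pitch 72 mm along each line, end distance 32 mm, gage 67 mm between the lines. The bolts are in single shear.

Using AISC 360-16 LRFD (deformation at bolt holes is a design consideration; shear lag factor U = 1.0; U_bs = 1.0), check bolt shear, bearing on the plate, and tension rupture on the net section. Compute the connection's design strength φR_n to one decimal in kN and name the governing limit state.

802.3 kN (bolt shear governs)

Bolt shear: A_b = π(22)²/4 = 380.13 mm². φR_n = 0.75 × 469 × 380.13 × 6 × 1 = 802.3 kN.
Bearing (20 mm plate, F_u = 400 MPa): end bolts L_c = 32 − 24/2 = 20, R_n = min(1.2×20×20×400, 2.4×22×20×400) = 192 kN/bolt; interior L_c = 72 − 24 = 48, R_n = 422.4 kN/bolt. φR_n = 0.75 × (2×192 + 4×422.4) = 1555.2 kN.
Tension rupture (net): A_n = (238 − 2×26)×20 = 3720 mm² (U = 1.0, A_e = A_n). φR_n = 0.75 × 400 × 3720 = 1116.0 kN.
Governing: min(802.3, 1555.2, 1116.0) = 802.3 kN → bolt shear.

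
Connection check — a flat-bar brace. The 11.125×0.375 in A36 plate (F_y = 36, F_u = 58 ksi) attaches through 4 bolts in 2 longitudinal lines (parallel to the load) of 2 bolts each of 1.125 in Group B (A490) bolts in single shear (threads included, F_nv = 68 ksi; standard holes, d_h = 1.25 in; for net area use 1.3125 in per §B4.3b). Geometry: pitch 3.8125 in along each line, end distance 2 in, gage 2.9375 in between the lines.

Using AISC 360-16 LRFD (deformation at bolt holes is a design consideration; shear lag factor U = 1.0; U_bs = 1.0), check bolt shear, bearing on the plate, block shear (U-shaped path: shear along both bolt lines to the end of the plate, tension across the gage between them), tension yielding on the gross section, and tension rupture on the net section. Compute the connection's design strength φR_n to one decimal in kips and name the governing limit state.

Bolt shear: A_b = π(1.125)²/4 = 0.99402 in². φR_n = 0.75 × 68 × 0.99402 × 4 × 1 = 202.8 kips.
Bearing (0.375 in plate, F_u = 58 ksi): end bolts L_c = 2 − 1.25/2 = 1.375, R_n = min(1.2×1.375×0.375×58, 2.4×1.125×0.375×58) = 35.888 kips/bolt; interior L_c = 3.8125 − 1.25 = 2.5625, R_n = 58.725 kips/bolt. φR_n = 0.75 × (2×35.888 + 2×58.725) = 141.9 kips.
Block shear: shear path 2×[2+1×3.8125] = 2×5.8125 in, A_gv = 4.3594, A_nv = 2×(5.8125 − 1.5×1.3125)×0.375 = 2.8828 in²; tension across gage: (2.9375 − 1×1.3125)×0.375 = 0.60938 in². R_n = min(0.6×58×2.8828, 0.6×36×4.3594) + 1.0×58×0.60938 = min(100.32, 94.163) + 35.344 = 129.51 kips. φR_n = 0.75 × 129.51 = 97.1 kips.
Tension yield (gross): A_g = 11.125×0.375 = 4.1719 in². φR_n = 0.90 × 36 × 4.1719 = 135.2 kips.
Tension rupture (net): A_n = (11.125 − 2×1.3125)×0.375 = 3.1875 in² (U = 1.0, A_e = A_n). φR_n = 0.75 × 58 × 3.1875 = 138.7 kips.
Governing: min(202.8, 141.9, 97.1, 135.2, 138.7) = 97.1 kips → block shear.

97.1 kips (block shear governs)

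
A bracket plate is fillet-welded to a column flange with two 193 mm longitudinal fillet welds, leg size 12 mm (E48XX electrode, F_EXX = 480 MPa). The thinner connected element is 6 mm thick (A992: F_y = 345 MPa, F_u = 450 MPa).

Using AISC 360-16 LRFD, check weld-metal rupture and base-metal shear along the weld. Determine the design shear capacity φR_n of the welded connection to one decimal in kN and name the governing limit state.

469.0 kN (base-metal shear governs)

Weld metal: throat = 0.707×12 = 8.484 mm, L = 2×193 = 386 mm. φR_n = 0.75 × 0.6 × 480 × 8.484 × 386 = 707.4 kN.
Base metal shear (6 mm plate): yield φR_n = 1.0×0.6×345×6×386 = 479.4 kN; rupture φR_n = 0.75×0.6×450×6×386 = 469.0 kN; take 469.0 kN (rupture).
Governing: min(707.4, 469.0) = 469.0 kN → base-metal shear.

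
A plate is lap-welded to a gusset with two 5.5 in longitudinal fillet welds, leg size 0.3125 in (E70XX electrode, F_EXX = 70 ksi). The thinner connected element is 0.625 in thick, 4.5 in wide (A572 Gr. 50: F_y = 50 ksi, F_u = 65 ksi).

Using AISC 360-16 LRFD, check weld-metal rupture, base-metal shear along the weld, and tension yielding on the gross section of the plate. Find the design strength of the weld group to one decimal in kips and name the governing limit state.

Weld metal: throat = 0.707×0.3125 = 0.22094 in, L = 2×5.5 = 11 in. φR_n = 0.75 × 0.6 × 70 × 0.22094 × 11 = 76.6 kips.
Base metal shear (0.625 in plate): yield φR_n = 1.0×0.6×50×0.625×11 = 206.3 kips; rupture φR_n = 0.75×0.6×65×0.625×11 = 201.1 kips; take 201.1 kips (rupture).
Tension yield (gross): A_g = 4.5×0.625 = 2.8125 in². φR_n = 0.90 × 50 × 2.8125 = 126.6 kips.
Governing: min(76.6, 201.1, 126.6) = 76.6 kips → weld metal.

76.6 kips (weld metal governs)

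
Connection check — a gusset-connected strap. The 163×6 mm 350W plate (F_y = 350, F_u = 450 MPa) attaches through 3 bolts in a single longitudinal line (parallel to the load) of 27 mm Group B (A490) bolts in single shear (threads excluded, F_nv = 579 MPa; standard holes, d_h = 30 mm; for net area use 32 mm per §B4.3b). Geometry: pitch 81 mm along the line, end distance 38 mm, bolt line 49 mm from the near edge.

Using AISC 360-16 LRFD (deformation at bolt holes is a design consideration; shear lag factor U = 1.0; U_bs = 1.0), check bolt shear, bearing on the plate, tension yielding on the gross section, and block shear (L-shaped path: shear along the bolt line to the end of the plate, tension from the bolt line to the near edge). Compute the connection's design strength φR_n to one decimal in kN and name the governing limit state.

212.6 kN (block shear governs)

Bolt shear: A_b = π(27)²/4 = 572.56 mm². φR_n = 0.75 × 579 × 572.56 × 3 × 1 = 745.9 kN.
Bearing (6 mm plate, F_u = 450 MPa): end bolts L_c = 38 − 30/2 = 23, R_n = min(1.2×23×6×450, 2.4×27×6×450) = 74.52 kN/bolt; interior L_c = 81 − 30 = 51, R_n = 165.24 kN/bolt. φR_n = 0.75 × (1×74.52 + 2×165.24) = 303.8 kN.
Tension yield (gross): A_g = 163×6 = 978 mm². φR_n = 0.90 × 350 × 978 = 308.1 kN.
Block shear: shear path 1×[38+2×81] = 1×200 mm, A_gv = 1200, A_nv = 1×(200 − 2.5×32)×6 = 720 mm²; tension to near edge: (49 − 0.5×32)×6 = 198 mm². R_n = min(0.6×450×720, 0.6×350×1200) + 1.0×450×198 = min(194.4, 252) + 89.1 = 283.5 kN. φR_n = 0.75 × 283.5 = 212.6 kN.
Governing: min(745.9, 303.8, 308.1, 212.6) = 212.6 kN → block shear.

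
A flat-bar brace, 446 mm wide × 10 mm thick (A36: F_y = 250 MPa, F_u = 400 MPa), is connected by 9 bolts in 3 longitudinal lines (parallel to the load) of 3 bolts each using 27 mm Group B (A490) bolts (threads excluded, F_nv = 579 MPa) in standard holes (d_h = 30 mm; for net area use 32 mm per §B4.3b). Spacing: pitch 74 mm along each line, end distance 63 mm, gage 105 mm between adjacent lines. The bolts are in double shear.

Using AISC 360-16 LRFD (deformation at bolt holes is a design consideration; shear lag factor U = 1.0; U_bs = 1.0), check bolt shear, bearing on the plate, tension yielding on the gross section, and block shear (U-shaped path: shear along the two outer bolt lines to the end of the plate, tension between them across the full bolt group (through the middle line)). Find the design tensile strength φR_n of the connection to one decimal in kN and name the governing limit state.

Bolt shear: A_b = π(27)²/4 = 572.56 mm². φR_n = 0.75 × 579 × 572.56 × 9 × 2 = 4475.4 kN.
Bearing (10 mm plate, F_u = 400 MPa): end bolts L_c = 63 − 30/2 = 48, R_n = min(1.2×48×10×400, 2.4×27×10×400) = 230.4 kN/bolt; interior L_c = 74 − 30 = 44, R_n = 211.2 kN/bolt. φR_n = 0.75 × (3×230.4 + 6×211.2) = 1468.8 kN.
Tension yield (gross): A_g = 446×10 = 4460 mm². φR_n = 0.90 × 250 × 4460 = 1003.5 kN.
Block shear: shear path 2×[63+2×74] = 2×211 mm, A_gv = 4220, A_nv = 2×(211 − 2.5×32)×10 = 2620 mm²; tension across gage: (210 − 2×32)×10 = 1460 mm². R_n = min(0.6×400×2620, 0.6×250×4220) + 1.0×400×1460 = min(628.8, 633) + 584 = 1212.8 kN. φR_n = 0.75 × 1212.8 = 909.6 kN.
Governing: min(4475.4, 1468.8, 1003.5, 909.6) = 909.6 kN → block shear.

909.6 kN (block shear governs)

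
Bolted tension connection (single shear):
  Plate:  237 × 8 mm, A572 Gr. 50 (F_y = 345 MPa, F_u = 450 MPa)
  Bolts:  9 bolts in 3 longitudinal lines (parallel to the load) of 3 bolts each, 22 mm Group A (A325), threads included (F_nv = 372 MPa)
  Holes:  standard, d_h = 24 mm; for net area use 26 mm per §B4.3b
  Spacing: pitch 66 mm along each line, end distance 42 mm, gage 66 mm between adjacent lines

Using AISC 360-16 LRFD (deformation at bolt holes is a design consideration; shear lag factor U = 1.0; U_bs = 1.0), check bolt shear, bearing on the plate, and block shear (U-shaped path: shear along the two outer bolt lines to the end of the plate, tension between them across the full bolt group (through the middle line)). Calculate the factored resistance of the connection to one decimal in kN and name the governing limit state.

569.2 kN (block shear governs)

Bolt shear: A_b = π(22)²/4 = 380.13 mm². φR_n = 0.75 × 372 × 380.13 × 9 × 1 = 954.5 kN.
Bearing (8 mm plate, F_u = 450 MPa): end bolts L_c = 42 − 24/2 = 30, R_n = min(1.2×30×8×450, 2.4×22×8×450) = 129.6 kN/bolt; interior L_c = 66 − 24 = 42, R_n = 181.44 kN/bolt. φR_n = 0.75 × (3×129.6 + 6×181.44) = 1108.1 kN.
Block shear: shear path 2×[42+2×66] = 2×174 mm, A_gv = 2784, A_nv = 2×(174 − 2.5×26)×8 = 1744 mm²; tension across gage: (132 − 2×26)×8 = 640 mm². R_n = min(0.6×450×1744, 0.6×345×2784) + 1.0×450×640 = min(470.88, 576.29) + 288 = 758.88 kN. φR_n = 0.75 × 758.88 = 569.2 kN.
Governing: min(954.5, 1108.1, 569.2) = 569.2 kN → block shear.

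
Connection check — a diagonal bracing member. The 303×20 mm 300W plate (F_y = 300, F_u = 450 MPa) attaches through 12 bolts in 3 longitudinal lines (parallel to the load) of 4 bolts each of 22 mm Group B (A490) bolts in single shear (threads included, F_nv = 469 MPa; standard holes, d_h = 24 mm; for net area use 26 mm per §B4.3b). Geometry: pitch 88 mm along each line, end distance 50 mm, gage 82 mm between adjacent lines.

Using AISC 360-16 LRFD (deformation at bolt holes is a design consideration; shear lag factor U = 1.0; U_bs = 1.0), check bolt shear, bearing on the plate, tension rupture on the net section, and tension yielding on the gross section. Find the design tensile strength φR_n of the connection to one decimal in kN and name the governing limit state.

1518.8 kN (net-section rupture governs)

Bolt shear: A_b = π(22)²/4 = 380.13 mm². φR_n = 0.75 × 469 × 380.13 × 12 × 1 = 1604.5 kN.
Bearing (20 mm plate, F_u = 450 MPa): end bolts L_c = 50 − 24/2 = 38, R_n = min(1.2×38×20×450, 2.4×22×20×450) = 410.4 kN/bolt; interior L_c = 88 − 24 = 64, R_n = 475.2 kN/bolt. φR_n = 0.75 × (3×410.4 + 9×475.2) = 4131.0 kN.
Tension rupture (net): A_n = (303 − 3×26)×20 = 4500 mm² (U = 1.0, A_e = A_n). φR_n = 0.75 × 450 × 4500 = 1518.8 kN.
Tension yield (gross): A_g = 303×20 = 6060 mm². φR_n = 0.90 × 300 × 6060 = 1636.2 kN.
Governing: min(1604.5, 4131.0, 1518.8, 1636.2) = 1518.8 kN → net-section rupture.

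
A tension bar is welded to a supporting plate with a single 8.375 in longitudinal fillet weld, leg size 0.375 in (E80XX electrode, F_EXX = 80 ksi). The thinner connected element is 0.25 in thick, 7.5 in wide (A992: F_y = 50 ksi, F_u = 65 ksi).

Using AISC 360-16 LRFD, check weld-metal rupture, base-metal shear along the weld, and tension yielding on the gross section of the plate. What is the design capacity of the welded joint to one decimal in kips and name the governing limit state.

Weld metal: throat = 0.707×0.375 = 0.26513 in, L = 8.375 in. φR_n = 0.75 × 0.6 × 80 × 0.26513 × 8.375 = 79.9 kips.
Base metal shear (0.25 in plate): yield φR_n = 1.0×0.6×50×0.25×8.375 = 62.8 kips; rupture φR_n = 0.75×0.6×65×0.25×8.375 = 61.2 kips; take 61.2 kips (rupture).
Tension yield (gross): A_g = 7.5×0.25 = 1.875 in². φR_n = 0.90 × 50 × 1.875 = 84.4 kips.
Governing: min(79.9, 61.2, 84.4) = 61.2 kips → base-metal shear.

61.2 kips (base-metal shear governs)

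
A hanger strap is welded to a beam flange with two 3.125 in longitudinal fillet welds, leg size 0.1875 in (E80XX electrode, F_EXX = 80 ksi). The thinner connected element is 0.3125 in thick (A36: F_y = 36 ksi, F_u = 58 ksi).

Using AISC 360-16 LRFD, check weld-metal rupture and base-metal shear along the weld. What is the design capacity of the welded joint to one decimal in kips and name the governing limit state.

Weld metal: throat = 0.707×0.1875 = 0.13256 in, L = 2×3.125 = 6.25 in. φR_n = 0.75 × 0.6 × 80 × 0.13256 × 6.25 = 29.8 kips.
Base metal shear (0.3125 in plate): yield φR_n = 1.0×0.6×36×0.3125×6.25 = 42.2 kips; rupture φR_n = 0.75×0.6×58×0.3125×6.25 = 51.0 kips; take 42.2 kips (yield).
Governing: min(29.8, 42.2) = 29.8 kips → weld metal.

29.8 kips (weld metal governs)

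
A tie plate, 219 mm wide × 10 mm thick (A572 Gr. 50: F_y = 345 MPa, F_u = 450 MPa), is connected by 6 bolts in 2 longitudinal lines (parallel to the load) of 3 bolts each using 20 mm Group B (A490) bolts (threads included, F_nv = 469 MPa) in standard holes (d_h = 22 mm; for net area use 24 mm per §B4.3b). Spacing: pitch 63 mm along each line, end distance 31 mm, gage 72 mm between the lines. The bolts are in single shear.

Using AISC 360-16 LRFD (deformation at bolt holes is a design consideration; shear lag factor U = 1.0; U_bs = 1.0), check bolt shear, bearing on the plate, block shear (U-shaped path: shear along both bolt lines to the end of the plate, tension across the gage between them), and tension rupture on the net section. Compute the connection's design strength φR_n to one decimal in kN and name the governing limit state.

Bolt shear: A_b = π(20)²/4 = 314.16 mm². φR_n = 0.75 × 469 × 314.16 × 6 × 1 = 663.0 kN.
Bearing (10 mm plate, F_u = 450 MPa): end bolts L_c = 31 − 22/2 = 20, R_n = min(1.2×20×10×450, 2.4×20×10×450) = 108 kN/bolt; interior L_c = 63 − 22 = 41, R_n = 216 kN/bolt. φR_n = 0.75 × (2×108 + 4×216) = 810.0 kN.
Block shear: shear path 2×[31+2×63] = 2×157 mm, A_gv = 3140, A_nv = 2×(157 − 2.5×24)×10 = 1940 mm²; tension across gage: (72 − 1×24)×10 = 480 mm². R_n = min(0.6×450×1940, 0.6×345×3140) + 1.0×450×480 = min(523.8, 649.98) + 216 = 739.8 kN. φR_n = 0.75 × 739.8 = 554.9 kN.
Tension rupture (net): A_n = (219 − 2×24)×10 = 1710 mm² (U = 1.0, A_e = A_n). φR_n = 0.75 × 450 × 1710 = 577.1 kN.
Governing: min(663.0, 810.0, 554.9, 577.1) = 554.9 kN → block shear.

554.9 kN (block shear governs)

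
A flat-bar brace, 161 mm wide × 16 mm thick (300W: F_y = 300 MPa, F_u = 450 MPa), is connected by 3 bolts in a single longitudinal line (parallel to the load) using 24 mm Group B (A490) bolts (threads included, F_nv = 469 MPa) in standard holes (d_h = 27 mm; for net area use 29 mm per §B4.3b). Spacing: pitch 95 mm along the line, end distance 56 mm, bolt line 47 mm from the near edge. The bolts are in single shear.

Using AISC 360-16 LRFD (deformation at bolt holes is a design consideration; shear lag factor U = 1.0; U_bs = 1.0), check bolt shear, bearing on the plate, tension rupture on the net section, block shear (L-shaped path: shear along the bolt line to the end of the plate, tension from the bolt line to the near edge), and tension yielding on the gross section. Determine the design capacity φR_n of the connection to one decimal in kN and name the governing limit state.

477.4 kN (bolt shear governs)

Bolt shear: A_b = π(24)²/4 = 452.39 mm². φR_n = 0.75 × 469 × 452.39 × 3 × 1 = 477.4 kN.
Bearing (16 mm plate, F_u = 450 MPa): end bolts L_c = 56 − 27/2 = 42.5, R_n = min(1.2×42.5×16×450, 2.4×24×16×450) = 367.2 kN/bolt; interior L_c = 95 − 27 = 68, R_n = 414.72 kN/bolt. φR_n = 0.75 × (1×367.2 + 2×414.72) = 897.5 kN.
Tension rupture (net): A_n = (161 − 1×29)×16 = 2112 mm² (U = 1.0, A_e = A_n). φR_n = 0.75 × 450 × 2112 = 712.8 kN.
Block shear: shear path 1×[56+2×95] = 1×246 mm, A_gv = 3936, A_nv = 1×(246 − 2.5×29)×16 = 2776 mm²; tension to near edge: (47 − 0.5×29)×16 = 520 mm². R_n = min(0.6×450×2776, 0.6×300×3936) + 1.0×450×520 = min(749.52, 708.48) + 234 = 942.48 kN. φR_n = 0.75 × 942.48 = 706.9 kN.
Tension yield (gross): A_g = 161×16 = 2576 mm². φR_n = 0.90 × 300 × 2576 = 695.5 kN.
Governing: min(477.4, 897.5, 712.8, 706.9, 695.5) = 477.4 kN → bolt shear.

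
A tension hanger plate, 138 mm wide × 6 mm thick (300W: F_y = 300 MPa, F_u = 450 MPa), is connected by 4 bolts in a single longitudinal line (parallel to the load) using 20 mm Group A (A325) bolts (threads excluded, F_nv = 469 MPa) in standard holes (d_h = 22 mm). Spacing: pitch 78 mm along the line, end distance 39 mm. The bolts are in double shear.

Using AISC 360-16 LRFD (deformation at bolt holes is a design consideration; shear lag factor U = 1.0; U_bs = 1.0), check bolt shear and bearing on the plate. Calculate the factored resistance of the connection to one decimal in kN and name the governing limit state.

Bolt shear: A_b = π(20)²/4 = 314.16 mm². φR_n = 0.75 × 469 × 314.16 × 4 × 2 = 884.0 kN.
Bearing (6 mm plate, F_u = 450 MPa): end bolts L_c = 39 − 22/2 = 28, R_n = min(1.2×28×6×450, 2.4×20×6×450) = 90.72 kN/bolt; interior L_c = 78 − 22 = 56, R_n = 129.6 kN/bolt. φR_n = 0.75 × (1×90.72 + 3×129.6) = 359.6 kN.
Governing: min(884.0, 359.6) = 359.6 kN → bearing.

359.6 kN (bearing governs)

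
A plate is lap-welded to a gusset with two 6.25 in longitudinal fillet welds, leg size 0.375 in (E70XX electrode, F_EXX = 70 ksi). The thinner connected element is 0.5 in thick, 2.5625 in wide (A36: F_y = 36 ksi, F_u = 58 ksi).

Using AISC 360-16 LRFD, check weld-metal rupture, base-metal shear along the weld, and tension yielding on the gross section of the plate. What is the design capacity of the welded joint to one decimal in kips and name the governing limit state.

41.5 kips (gross-section yield governs)

Weld metal: throat = 0.707×0.375 = 0.26513 in, L = 2×6.25 = 12.5 in. φR_n = 0.75 × 0.6 × 70 × 0.26513 × 12.5 = 104.4 kips.
Base metal shear (0.5 in plate): yield φR_n = 1.0×0.6×36×0.5×12.5 = 135.0 kips; rupture φR_n = 0.75×0.6×58×0.5×12.5 = 163.1 kips; take 135.0 kips (yield).
Tension yield (gross): A_g = 2.5625×0.5 = 1.2813 in². φR_n = 0.90 × 36 × 1.2813 = 41.5 kips.
Governing: min(104.4, 135.0, 41.5) = 41.5 kips → gross-section yield.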